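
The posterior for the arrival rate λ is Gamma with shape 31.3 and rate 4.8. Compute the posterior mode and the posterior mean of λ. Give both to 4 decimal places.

Mode = (α−1)/β = 30.3/4.8 = 6.3125.
Mean = α/β = 31.3/4.8 = 6.5208.

MAP = 6.3125, posterior mean = 6.5208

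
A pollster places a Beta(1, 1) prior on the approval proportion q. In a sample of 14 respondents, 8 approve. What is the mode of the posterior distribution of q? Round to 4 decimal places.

Posterior: Beta(1+8, 1+6) = Beta(9, 7).
Mode = (9−1)/(9+7−2) = 8/14 = 0.5714.
Mean = 9/(9+7) = 9/16 = 0.5625.
This is the posterior mode — the MAP estimate.

0.5714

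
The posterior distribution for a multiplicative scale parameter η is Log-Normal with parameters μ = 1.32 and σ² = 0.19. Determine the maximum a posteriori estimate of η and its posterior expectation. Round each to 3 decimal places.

Mode = exp(μ − σ²) = exp(1.13) = 3.096.
Mean = exp(μ + σ²/2) = exp(1.415) = 4.116.
Mean > mode: the posterior has a right tail.

MAP = 3.096, posterior mean = 4.116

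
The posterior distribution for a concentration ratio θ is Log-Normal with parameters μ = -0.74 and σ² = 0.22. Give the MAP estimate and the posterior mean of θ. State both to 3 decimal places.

Mode = exp(μ − σ²) = exp(-0.96) = 0.383.
Mean = exp(μ + σ²/2) = exp(-0.630) = 0.533.

MAP = 0.383, posterior mean = 0.533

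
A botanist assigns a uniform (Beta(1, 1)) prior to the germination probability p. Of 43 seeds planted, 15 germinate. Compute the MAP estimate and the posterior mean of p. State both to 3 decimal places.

Posterior: Beta(1+15, 1+28) = Beta(16, 29).
Mode = (16−1)/(16+29−2) = 15/43 = 0.349.
Mean = 16/(16+29) = 16/45 = 0.356.
The mean is pulled above the mode by the posterior's right skew.

MAP: 0.349. Posterior mean: 0.356.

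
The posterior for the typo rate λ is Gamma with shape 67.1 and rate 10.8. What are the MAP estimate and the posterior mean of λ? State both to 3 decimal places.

MAP estimate = 6.120, posterior mean = 6.213

Mode = (α−1)/β = 66.1/10.8 = 6.120.
Mean = α/β = 67.1/10.8 = 6.213.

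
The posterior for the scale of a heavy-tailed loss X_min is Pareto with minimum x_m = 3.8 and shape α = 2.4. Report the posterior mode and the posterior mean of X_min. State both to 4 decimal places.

MAP: 3.8000. Posterior mean: 6.5143.

The Pareto density is strictly decreasing on [x_m, ∞), so the mode is x_m = 3.8000.
Mean = α·x_m/(α−1) = 2.4·3.8/1.4 = 6.5143.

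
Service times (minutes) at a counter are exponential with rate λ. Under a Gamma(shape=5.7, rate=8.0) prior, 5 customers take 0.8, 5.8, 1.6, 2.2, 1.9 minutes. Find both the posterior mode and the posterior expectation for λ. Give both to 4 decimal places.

MAP: 0.4778. Posterior mean: 0.5271.

Σ times = 12.3. Posterior: Gamma(shape = 5.7+5 = 10.7, rate = 8.0+12.3 = 20.3).
Mode = (α−1)/β = 9.7/20.3 = 0.4778.
Mean = α/β = 10.7/20.3 = 0.5271.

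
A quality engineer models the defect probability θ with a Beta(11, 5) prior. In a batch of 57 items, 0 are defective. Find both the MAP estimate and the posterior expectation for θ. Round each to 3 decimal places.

Posterior: Beta(11+0, 5+57) = Beta(11, 62).
Mode = (11−1)/(11+62−2) = 10/71 = 0.141.
Mean = 11/(11+62) = 11/73 = 0.151.

MAP estimate = 0.141, posterior expectation = 0.151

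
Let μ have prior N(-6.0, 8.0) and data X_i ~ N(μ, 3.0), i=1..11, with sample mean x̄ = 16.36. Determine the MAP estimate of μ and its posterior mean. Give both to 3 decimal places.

MAP: 15.623. Posterior mean: 15.623.

Posterior for μ is Normal. Precision-weighted mean: (1/8.0·-6.0 + 11/3.0·16.36) / (1/8.0 + 11/3.0) = 15.623.
A Normal posterior is symmetric, so mode = mean.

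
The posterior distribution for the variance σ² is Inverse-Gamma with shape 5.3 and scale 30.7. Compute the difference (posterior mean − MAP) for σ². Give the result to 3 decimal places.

2.267

Mode = β/(α+1) = 30.7/6.3 = 4.873.
Mean = β/(α−1) = 30.7/4.3 = 7.140.
Difference = 7.140 − 4.873 = 2.267.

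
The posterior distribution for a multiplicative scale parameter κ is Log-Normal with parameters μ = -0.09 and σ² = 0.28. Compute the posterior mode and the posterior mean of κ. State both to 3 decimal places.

Mode = exp(μ − σ²) = exp(-0.37) = 0.691.
Mean = exp(μ + σ²/2) = exp(0.050) = 1.051.
Right-skewed posterior ⇒ mode < mean.

MAP = 0.691, posterior mean = 1.051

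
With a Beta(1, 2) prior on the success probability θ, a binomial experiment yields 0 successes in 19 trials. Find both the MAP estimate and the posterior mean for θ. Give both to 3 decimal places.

θ_MAP = 0.000, E[θ|data] = 0.045

Posterior: Beta(1+0, 2+19) = Beta(1, 21).
Since α = 1 ≤ 1 and β > 1, the Beta density is monotone decreasing on [0,1]; the mode is at 0.
Mean = 1/(1+21) = 0.045.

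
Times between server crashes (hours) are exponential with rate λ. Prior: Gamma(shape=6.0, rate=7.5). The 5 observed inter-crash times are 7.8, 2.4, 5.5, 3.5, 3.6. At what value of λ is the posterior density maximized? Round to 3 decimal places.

Σ times = 22.8. Posterior: Gamma(shape = 6.0+5 = 11.0, rate = 7.5+22.8 = 30.3).
Mode = (α−1)/β = 10.0/30.3 = 0.330.
Mean = α/β = 11.0/30.3 = 0.363.
This is the posterior mode — the MAP estimate.

0.330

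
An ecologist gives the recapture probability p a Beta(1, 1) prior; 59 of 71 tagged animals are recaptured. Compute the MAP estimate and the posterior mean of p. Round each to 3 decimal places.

p_MAP = 0.831, E[p|data] = 0.822

Posterior: Beta(1+59, 1+12) = Beta(60, 13).
Mode = (60−1)/(60+13−2) = 59/71 = 0.831.
With a flat prior the MAP equals the MLE, 59/71.
Mean = 60/(60+13) = 60/73 = 0.822.
The mean is pulled below the mode by the posterior's left skew.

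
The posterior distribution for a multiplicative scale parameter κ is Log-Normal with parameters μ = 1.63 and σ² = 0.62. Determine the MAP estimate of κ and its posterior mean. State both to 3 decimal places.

MAP: 2.746. Posterior mean: 6.959.

Mode = exp(μ − σ²) = exp(1.01) = 2.746.
Mean = exp(μ + σ²/2) = exp(1.940) = 6.959.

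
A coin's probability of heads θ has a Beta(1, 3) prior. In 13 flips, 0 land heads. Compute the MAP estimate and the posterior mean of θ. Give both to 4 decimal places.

Posterior: Beta(1+0, 3+13) = Beta(1, 16).
Since α = 1 ≤ 1 and β > 1, the Beta density is monotone decreasing on [0,1]; the mode is at 0.
Mean = 1/(1+16) = 0.0588.

MAP estimate = 0.0000, posterior mean = 0.0588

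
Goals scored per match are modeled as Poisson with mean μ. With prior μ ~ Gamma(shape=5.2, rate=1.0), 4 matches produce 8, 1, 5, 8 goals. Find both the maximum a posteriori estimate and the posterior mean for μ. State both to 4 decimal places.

Σ counts = 22. Posterior: Gamma(shape = 5.2+22 = 27.2, rate = 1.0+4 = 5.0).
Mode = (α−1)/β = 26.2/5.0 = 5.2400.
Mean = α/β = 27.2/5.0 = 5.4400.

MAP: 5.2400. Posterior mean: 5.4400.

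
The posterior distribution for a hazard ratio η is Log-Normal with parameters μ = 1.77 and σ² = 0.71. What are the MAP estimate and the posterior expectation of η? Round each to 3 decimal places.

Mode = exp(μ − σ²) = exp(1.06) = 2.886.
Mean = exp(μ + σ²/2) = exp(2.125) = 8.373.

MAP = 2.886, posterior mean = 8.373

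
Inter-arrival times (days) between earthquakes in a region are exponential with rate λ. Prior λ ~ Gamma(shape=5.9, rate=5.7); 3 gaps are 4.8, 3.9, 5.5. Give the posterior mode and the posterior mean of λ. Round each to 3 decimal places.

λ_MAP = 0.397, E[λ|data] = 0.447

Σ times = 14.2. Posterior: Gamma(shape = 5.9+3 = 8.9, rate = 5.7+14.2 = 19.9).
Mode = (α−1)/β = 7.9/19.9 = 0.397.
Mean = α/β = 8.9/19.9 = 0.447.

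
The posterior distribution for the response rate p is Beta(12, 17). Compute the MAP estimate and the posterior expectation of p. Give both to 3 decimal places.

MAP estimate = 0.407, posterior expectation = 0.414

Mode = (12−1)/(12+17−2) = 11/27 = 0.407.
Mean = 12/(12+17) = 12/29 = 0.414.
The posterior is right-skewed, so the mean exceeds the mode.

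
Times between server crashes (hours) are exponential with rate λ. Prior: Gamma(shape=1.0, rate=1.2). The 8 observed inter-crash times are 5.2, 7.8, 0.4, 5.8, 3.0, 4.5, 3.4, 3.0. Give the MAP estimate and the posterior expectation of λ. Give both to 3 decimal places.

MAP: 0.233. Posterior mean: 0.262.

Σ times = 33.1. Posterior: Gamma(shape = 1.0+8 = 9.0, rate = 1.2+33.1 = 34.3).
Mode = (α−1)/β = 8.0/34.3 = 0.233.
Mean = α/β = 9.0/34.3 = 0.262.
Mean > mode: the posterior has a right tail.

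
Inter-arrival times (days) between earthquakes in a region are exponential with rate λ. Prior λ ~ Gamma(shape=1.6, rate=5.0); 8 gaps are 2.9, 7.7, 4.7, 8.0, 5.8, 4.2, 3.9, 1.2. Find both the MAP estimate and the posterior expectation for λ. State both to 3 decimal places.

Σ times = 38.4. Posterior: Gamma(shape = 1.6+8 = 9.6, rate = 5.0+38.4 = 43.4).
Mode = (α−1)/β = 8.6/43.4 = 0.198.
Mean = α/β = 9.6/43.4 = 0.221.

MAP = 0.198, posterior mean = 0.221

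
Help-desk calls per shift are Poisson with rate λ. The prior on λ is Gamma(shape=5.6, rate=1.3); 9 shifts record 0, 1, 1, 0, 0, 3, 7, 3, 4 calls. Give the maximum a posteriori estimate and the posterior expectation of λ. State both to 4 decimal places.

Σ counts = 19. Posterior: Gamma(shape = 5.6+19 = 24.6, rate = 1.3+9 = 10.3).
Mode = (α−1)/β = 23.6/10.3 = 2.2913.
Mean = α/β = 24.6/10.3 = 2.3883.

MAP = 2.2913; posterior mean = 2.3883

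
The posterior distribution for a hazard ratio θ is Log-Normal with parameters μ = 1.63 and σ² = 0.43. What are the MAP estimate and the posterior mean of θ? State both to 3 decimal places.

Mode = exp(μ − σ²) = exp(1.20) = 3.320.
Mean = exp(μ + σ²/2) = exp(1.845) = 6.328.

MAP = 3.320; posterior mean = 6.328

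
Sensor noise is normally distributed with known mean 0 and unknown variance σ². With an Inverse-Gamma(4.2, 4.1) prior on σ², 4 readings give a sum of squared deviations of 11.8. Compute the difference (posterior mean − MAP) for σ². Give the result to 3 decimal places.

0.534

Posterior: Inverse-Gamma(shape = 4.2+4/2 = 6.2, scale = 4.1+11.8/2 = 10.0).
Mode = β/(α+1) = 10.0/7.2 = 1.389.
Mean = β/(α−1) = 10.0/5.2 = 1.923.
Difference = 1.923 − 1.389 = 0.534.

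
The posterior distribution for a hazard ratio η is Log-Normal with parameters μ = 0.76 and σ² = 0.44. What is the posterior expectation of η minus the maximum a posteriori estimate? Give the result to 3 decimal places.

Mode = exp(μ − σ²) = exp(0.32) = 1.377.
Mean = exp(μ + σ²/2) = exp(0.980) = 2.664.
Difference = 2.664 − 1.377 = 1.287.
Mean > mode: the posterior has a right tail.

1.287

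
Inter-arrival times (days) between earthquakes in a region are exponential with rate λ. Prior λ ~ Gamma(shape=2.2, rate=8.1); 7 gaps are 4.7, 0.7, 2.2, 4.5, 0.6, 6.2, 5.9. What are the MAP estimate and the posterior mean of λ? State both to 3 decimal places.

MAP = 0.249, posterior mean = 0.280

Σ times = 24.8. Posterior: Gamma(shape = 2.2+7 = 9.2, rate = 8.1+24.8 = 32.9).
Mode = (α−1)/β = 8.2/32.9 = 0.249.
Mean = α/β = 9.2/32.9 = 0.280.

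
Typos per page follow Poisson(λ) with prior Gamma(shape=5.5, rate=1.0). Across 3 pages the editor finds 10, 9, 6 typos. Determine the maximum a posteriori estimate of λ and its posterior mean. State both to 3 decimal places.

Σ counts = 25. Posterior: Gamma(shape = 5.5+25 = 30.5, rate = 1.0+3 = 4.0).
Mode = (α−1)/β = 29.5/4.0 = 7.375.
Mean = α/β = 30.5/4.0 = 7.625.

MAP = 7.375; posterior mean = 7.625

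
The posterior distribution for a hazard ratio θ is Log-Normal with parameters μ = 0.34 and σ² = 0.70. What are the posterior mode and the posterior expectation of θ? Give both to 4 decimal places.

Mode = exp(μ − σ²) = exp(-0.36) = 0.6977.
Mean = exp(μ + σ²/2) = exp(0.690) = 1.9937.

MAP = 0.6977, posterior mean = 1.9937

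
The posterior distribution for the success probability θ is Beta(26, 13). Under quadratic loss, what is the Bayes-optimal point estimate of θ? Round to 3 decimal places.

Mode = (26−1)/(26+13−2) = 25/37 = 0.676.
Mean = 26/(26+13) = 26/39 = 0.667.
Quadratic loss ⇒ the optimal estimator is the posterior mean.

0.667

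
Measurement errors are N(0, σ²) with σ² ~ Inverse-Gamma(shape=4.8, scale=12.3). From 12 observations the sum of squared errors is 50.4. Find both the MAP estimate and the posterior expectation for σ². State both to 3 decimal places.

Posterior: Inverse-Gamma(shape = 4.8+12/2 = 10.8, scale = 12.3+50.4/2 = 37.5).
Mode = β/(α+1) = 37.5/11.8 = 3.178.
Mean = β/(α−1) = 37.5/9.8 = 3.827.

MAP estimate = 3.178, posterior expectation = 3.827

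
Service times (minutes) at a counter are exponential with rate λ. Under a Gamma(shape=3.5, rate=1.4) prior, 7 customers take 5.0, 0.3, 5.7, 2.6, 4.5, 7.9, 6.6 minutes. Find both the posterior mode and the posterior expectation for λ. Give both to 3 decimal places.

Σ times = 32.6. Posterior: Gamma(shape = 3.5+7 = 10.5, rate = 1.4+32.6 = 34.0).
Mode = (α−1)/β = 9.5/34.0 = 0.279.
Mean = α/β = 10.5/34.0 = 0.309.

λ_MAP = 0.279, E[λ|data] = 0.309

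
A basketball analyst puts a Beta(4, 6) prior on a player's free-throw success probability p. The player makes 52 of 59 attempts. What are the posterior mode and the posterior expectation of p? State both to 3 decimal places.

p_MAP = 0.821, E[p|data] = 0.812

Posterior: Beta(4+52, 6+7) = Beta(56, 13).
Mode = (56−1)/(56+13−2) = 55/67 = 0.821.
Mean = 56/(56+13) = 56/69 = 0.812.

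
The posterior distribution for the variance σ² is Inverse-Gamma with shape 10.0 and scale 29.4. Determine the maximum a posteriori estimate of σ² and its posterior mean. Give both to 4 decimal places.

Mode = β/(α+1) = 29.4/11.0 = 2.6727.
Mean = β/(α−1) = 29.4/9.0 = 3.2667.

maximum a posteriori estimate = 2.6727, posterior mean = 3.2667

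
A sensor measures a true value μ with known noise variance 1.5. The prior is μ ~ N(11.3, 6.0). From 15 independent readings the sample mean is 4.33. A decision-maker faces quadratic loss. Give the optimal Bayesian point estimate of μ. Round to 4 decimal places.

Posterior for μ is Normal. Precision-weighted mean: (1/6.0·11.3 + 15/1.5·4.33) / (1/6.0 + 15/1.5) = 4.4443.
A Normal posterior is symmetric, so mode = mean.
Quadratic loss ⇒ the optimal estimator is the posterior mean.

4.4443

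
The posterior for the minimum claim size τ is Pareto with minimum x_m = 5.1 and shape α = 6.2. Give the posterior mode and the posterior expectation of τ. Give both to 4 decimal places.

The Pareto density is strictly decreasing on [x_m, ∞), so the mode is x_m = 5.1000.
Mean = α·x_m/(α−1) = 6.2·5.1/5.2 = 6.0808.

MAP = 5.1000; posterior mean = 6.0808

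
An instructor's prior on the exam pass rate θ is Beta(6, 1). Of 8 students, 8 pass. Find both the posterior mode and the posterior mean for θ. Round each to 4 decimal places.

Posterior: Beta(6+8, 1+0) = Beta(14, 1).
Since β = 1 ≤ 1 and α > 1, the Beta density is monotone increasing on [0,1]; the mode is at 1.
Mean = 14/(14+1) = 0.9333.

posterior mode = 1.0000, posterior mean = 0.9333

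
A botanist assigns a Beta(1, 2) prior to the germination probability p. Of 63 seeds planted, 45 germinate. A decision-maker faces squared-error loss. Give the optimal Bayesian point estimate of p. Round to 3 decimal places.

0.697

Posterior: Beta(1+45, 2+18) = Beta(46, 20).
Mode = (46−1)/(46+20−2) = 45/64 = 0.703.
Mean = 46/(46+20) = 46/66 = 0.697.
Squared-error loss ⇒ the optimal estimator is the posterior mean.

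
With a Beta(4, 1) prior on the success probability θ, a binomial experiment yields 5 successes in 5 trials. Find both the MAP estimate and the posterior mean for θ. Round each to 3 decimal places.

Posterior: Beta(4+5, 1+0) = Beta(9, 1).
Since β = 1 ≤ 1 and α > 1, the Beta density is monotone increasing on [0,1]; the mode is at 1.
Mean = 9/(9+1) = 0.900.

MAP estimate = 1.000, posterior mean = 0.900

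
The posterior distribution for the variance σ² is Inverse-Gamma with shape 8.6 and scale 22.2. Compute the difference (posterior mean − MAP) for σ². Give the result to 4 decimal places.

Mode = β/(α+1) = 22.2/9.6 = 2.3125.
Mean = β/(α−1) = 22.2/7.6 = 2.9211.
Difference = 2.9211 − 2.3125 = 0.6086.

0.6086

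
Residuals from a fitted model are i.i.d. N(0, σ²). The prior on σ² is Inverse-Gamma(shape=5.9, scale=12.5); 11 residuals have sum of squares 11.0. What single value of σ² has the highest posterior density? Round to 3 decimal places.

Posterior: Inverse-Gamma(shape = 5.9+11/2 = 11.4, scale = 12.5+11.0/2 = 18.0).
Mode = β/(α+1) = 18.0/12.4 = 1.452.
Mean = β/(α−1) = 18.0/10.4 = 1.731.
This is the posterior mode — the MAP estimate.

1.452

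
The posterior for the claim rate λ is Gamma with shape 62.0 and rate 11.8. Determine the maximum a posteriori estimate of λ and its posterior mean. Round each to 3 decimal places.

Mode = (α−1)/β = 61.0/11.8 = 5.169.
Mean = α/β = 62.0/11.8 = 5.254.
Mean > mode: the posterior has a right tail.

λ_MAP = 5.169, E[λ|data] = 5.254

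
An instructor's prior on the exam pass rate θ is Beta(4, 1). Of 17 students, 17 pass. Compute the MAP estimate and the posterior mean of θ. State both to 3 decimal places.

MAP estimate = 1.000, posterior mean = 0.955

Posterior: Beta(4+17, 1+0) = Beta(21, 1).
Since β = 1 ≤ 1 and α > 1, the Beta density is monotone increasing on [0,1]; the mode is at 1.
Mean = 21/(21+1) = 0.955.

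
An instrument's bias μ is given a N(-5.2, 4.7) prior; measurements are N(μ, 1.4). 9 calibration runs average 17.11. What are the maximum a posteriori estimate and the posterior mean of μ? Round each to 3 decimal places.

maximum a posteriori estimate = 16.395, posterior mean = 16.395

Posterior for μ is Normal. Precision-weighted mean: (1/4.7·-5.2 + 9/1.4·17.11) / (1/4.7 + 9/1.4) = 16.395.
A Normal posterior is symmetric, so mode = mean.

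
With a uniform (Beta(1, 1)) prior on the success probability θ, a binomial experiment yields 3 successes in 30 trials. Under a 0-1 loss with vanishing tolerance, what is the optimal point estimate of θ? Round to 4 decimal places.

Posterior: Beta(1+3, 1+27) = Beta(4, 28).
Mode = (4−1)/(4+28−2) = 3/30 = 0.1000.
With a flat prior the MAP equals the MLE, 3/30.
Mean = 4/(4+28) = 4/32 = 0.1250.
This is the posterior mode — the MAP estimate.

0.1000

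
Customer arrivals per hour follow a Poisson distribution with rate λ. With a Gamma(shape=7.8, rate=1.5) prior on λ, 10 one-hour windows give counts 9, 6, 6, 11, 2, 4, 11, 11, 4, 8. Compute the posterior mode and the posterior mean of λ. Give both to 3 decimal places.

λ_MAP = 6.852, E[λ|data] = 6.939

Σ counts = 72. Posterior: Gamma(shape = 7.8+72 = 79.8, rate = 1.5+10 = 11.5).
Mode = (α−1)/β = 78.8/11.5 = 6.852.
Mean = α/β = 79.8/11.5 = 6.939.
Right-skewed posterior ⇒ mode < mean.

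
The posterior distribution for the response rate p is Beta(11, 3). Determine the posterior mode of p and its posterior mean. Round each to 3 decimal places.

posterior mode = 0.833, posterior mean = 0.786

Mode = (11−1)/(11+3−2) = 10/12 = 0.833.
Mean = 11/(11+3) = 11/14 = 0.786.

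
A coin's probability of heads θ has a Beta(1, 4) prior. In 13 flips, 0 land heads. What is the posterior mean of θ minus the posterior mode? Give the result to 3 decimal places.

Posterior: Beta(1+0, 4+13) = Beta(1, 17).
Since α = 1 ≤ 1 and β > 1, the Beta density is monotone decreasing on [0,1]; the mode is at 0.
Mean = 1/(1+17) = 0.056.
Difference = 0.056 − 0.000 = 0.056.
Mean > mode: the posterior has a right tail.

0.056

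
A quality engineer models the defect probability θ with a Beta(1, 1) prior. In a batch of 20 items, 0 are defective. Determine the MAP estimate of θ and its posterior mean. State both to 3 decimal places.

Posterior: Beta(1+0, 1+20) = Beta(1, 21).
Since α = 1 ≤ 1 and β > 1, the Beta density is monotone decreasing on [0,1]; the mode is at 0.
Mean = 1/(1+21) = 0.045.

MAP estimate = 0.000, posterior mean = 0.045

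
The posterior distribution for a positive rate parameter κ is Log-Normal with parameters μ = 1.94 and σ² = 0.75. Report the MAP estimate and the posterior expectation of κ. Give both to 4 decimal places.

Mode = exp(μ − σ²) = exp(1.19) = 3.2871.
Mean = exp(μ + σ²/2) = exp(2.315) = 10.1249.
The mean is pulled above the mode by the posterior's right skew.

MAP = 3.2871, posterior mean = 10.1249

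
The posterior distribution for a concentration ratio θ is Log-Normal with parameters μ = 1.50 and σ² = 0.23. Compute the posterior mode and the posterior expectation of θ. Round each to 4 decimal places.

Mode = exp(μ − σ²) = exp(1.27) = 3.5609.
Mean = exp(μ + σ²/2) = exp(1.615) = 5.0279.

MAP: 3.5609. Posterior mean: 5.0279.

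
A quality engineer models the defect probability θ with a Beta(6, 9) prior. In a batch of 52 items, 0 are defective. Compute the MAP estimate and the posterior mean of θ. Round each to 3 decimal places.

θ_MAP = 0.077, E[θ|data] = 0.090

Posterior: Beta(6+0, 9+52) = Beta(6, 61).
Mode = (6−1)/(6+61−2) = 5/65 = 0.077.
Mean = 6/(6+61) = 6/67 = 0.090.
Right-skewed posterior ⇒ mode < mean.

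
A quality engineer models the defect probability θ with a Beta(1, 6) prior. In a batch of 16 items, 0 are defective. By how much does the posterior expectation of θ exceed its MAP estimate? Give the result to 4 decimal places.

0.0435

Posterior: Beta(1+0, 6+16) = Beta(1, 22).
Since α = 1 ≤ 1 and β > 1, the Beta density is monotone decreasing on [0,1]; the mode is at 0.
Mean = 1/(1+22) = 0.0435.
Difference = 0.0435 − 0.0000 = 0.0435.
The posterior is right-skewed, so the mean exceeds the mode.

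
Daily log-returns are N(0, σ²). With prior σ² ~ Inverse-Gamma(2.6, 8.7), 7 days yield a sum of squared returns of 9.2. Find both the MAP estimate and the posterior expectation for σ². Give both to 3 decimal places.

MAP = 1.873; posterior mean = 2.608

Posterior: Inverse-Gamma(shape = 2.6+7/2 = 6.1, scale = 8.7+9.2/2 = 13.3).
Mode = β/(α+1) = 13.3/7.1 = 1.873.
Mean = β/(α−1) = 13.3/5.1 = 2.608.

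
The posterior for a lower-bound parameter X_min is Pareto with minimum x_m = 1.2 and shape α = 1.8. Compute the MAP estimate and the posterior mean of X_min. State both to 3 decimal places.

MAP = 1.200, posterior mean = 2.700

The Pareto density is strictly decreasing on [x_m, ∞), so the mode is x_m = 1.200.
Mean = α·x_m/(α−1) = 1.8·1.2/0.8 = 2.700.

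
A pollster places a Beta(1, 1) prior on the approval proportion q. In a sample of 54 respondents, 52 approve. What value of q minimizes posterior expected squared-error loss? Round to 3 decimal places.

0.946

Posterior: Beta(1+52, 1+2) = Beta(53, 3).
Mode = (53−1)/(53+3−2) = 52/54 = 0.963.
With a flat prior the MAP equals the MLE, 52/54.
Mean = 53/(53+3) = 53/56 = 0.946.
Squared-error loss ⇒ the optimal estimator is the posterior mean.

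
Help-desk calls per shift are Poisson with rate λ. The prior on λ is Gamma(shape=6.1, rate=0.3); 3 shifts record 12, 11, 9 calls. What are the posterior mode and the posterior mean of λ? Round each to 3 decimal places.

Σ counts = 32. Posterior: Gamma(shape = 6.1+32 = 38.1, rate = 0.3+3 = 3.3).
Mode = (α−1)/β = 37.1/3.3 = 11.242.
Mean = α/β = 38.1/3.3 = 11.545.
The posterior is right-skewed, so the mean exceeds the mode.

MAP = 11.242; posterior mean = 11.545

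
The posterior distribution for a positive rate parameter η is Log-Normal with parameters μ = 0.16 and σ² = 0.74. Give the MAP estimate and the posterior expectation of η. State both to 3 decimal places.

η_MAP = 0.560, E[η|data] = 1.699

Mode = exp(μ − σ²) = exp(-0.58) = 0.560.
Mean = exp(μ + σ²/2) = exp(0.530) = 1.699.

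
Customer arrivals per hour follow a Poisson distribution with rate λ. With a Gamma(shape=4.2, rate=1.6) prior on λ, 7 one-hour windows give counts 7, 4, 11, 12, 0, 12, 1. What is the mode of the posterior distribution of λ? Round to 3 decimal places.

Σ counts = 47. Posterior: Gamma(shape = 4.2+47 = 51.2, rate = 1.6+7 = 8.6).
Mode = (α−1)/β = 50.2/8.6 = 5.837.
Mean = α/β = 51.2/8.6 = 5.953.
This is the posterior mode — the MAP estimate.

5.837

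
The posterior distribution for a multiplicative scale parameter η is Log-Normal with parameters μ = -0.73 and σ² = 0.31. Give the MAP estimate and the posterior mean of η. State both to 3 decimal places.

Mode = exp(μ − σ²) = exp(-1.04) = 0.353.
Mean = exp(μ + σ²/2) = exp(-0.575) = 0.563.

MAP = 0.353; posterior mean = 0.563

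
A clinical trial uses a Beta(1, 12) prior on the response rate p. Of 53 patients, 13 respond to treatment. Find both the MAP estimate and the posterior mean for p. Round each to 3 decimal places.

Posterior: Beta(1+13, 12+40) = Beta(14, 52).
Mode = (14−1)/(14+52−2) = 13/64 = 0.203.
Mean = 14/(14+52) = 14/66 = 0.212.

MAP: 0.203. Posterior mean: 0.212.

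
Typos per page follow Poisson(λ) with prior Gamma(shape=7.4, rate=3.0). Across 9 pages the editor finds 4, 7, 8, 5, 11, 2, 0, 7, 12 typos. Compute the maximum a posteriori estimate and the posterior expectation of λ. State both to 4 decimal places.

Σ counts = 56. Posterior: Gamma(shape = 7.4+56 = 63.4, rate = 3.0+9 = 12.0).
Mode = (α−1)/β = 62.4/12.0 = 5.2000.
Mean = α/β = 63.4/12.0 = 5.2833.
The mean is pulled above the mode by the posterior's right skew.

MAP: 5.2000. Posterior mean: 5.2833.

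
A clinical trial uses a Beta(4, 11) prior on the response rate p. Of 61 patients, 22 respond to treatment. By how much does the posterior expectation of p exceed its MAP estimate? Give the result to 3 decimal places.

0.004

Posterior: Beta(4+22, 11+39) = Beta(26, 50).
Mode = (26−1)/(26+50−2) = 25/74 = 0.338.
Mean = 26/(26+50) = 26/76 = 0.342.
Difference = 0.342 − 0.338 = 0.004.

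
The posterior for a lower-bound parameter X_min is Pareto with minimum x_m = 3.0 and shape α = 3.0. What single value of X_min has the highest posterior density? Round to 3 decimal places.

3.000

The Pareto density is strictly decreasing on [x_m, ∞), so the mode is x_m = 3.000.
Mean = α·x_m/(α−1) = 3.0·3.0/2.0 = 4.500.
This is the posterior mode — the MAP estimate.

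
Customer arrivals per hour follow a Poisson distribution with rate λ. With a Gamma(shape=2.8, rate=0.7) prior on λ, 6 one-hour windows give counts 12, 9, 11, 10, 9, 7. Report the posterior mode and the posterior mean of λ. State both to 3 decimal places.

MAP = 8.925; posterior mean = 9.075

Σ counts = 58. Posterior: Gamma(shape = 2.8+58 = 60.8, rate = 0.7+6 = 6.7).
Mode = (α−1)/β = 59.8/6.7 = 8.925.
Mean = α/β = 60.8/6.7 = 9.075.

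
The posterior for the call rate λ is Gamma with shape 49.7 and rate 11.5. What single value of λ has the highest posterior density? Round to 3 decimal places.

4.235

Mode = (α−1)/β = 48.7/11.5 = 4.235.
Mean = α/β = 49.7/11.5 = 4.322.
This is the posterior mode — the MAP estimate.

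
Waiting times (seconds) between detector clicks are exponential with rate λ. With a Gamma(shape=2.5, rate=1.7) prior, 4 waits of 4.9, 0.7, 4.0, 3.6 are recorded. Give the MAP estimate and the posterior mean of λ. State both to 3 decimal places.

Σ times = 13.2. Posterior: Gamma(shape = 2.5+4 = 6.5, rate = 1.7+13.2 = 14.9).
Mode = (α−1)/β = 5.5/14.9 = 0.369.
Mean = α/β = 6.5/14.9 = 0.436.

λ_MAP = 0.369, E[λ|data] = 0.436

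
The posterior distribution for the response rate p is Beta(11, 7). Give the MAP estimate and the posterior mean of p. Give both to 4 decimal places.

Mode = (11−1)/(11+7−2) = 10/16 = 0.6250.
Mean = 11/(11+7) = 11/18 = 0.6111.

MAP = 0.6250, posterior mean = 0.6111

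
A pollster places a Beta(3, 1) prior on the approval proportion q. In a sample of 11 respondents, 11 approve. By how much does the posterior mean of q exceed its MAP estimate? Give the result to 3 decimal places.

Posterior: Beta(3+11, 1+0) = Beta(14, 1).
Since β = 1 ≤ 1 and α > 1, the Beta density is monotone increasing on [0,1]; the mode is at 1.
Mean = 14/(14+1) = 0.933.
Difference = 0.933 − 1.000 = -0.067.

-0.067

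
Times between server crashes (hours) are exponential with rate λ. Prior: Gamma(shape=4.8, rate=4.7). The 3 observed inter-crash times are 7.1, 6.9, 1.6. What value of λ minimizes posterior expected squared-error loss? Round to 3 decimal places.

Σ times = 15.6. Posterior: Gamma(shape = 4.8+3 = 7.8, rate = 4.7+15.6 = 20.3).
Mode = (α−1)/β = 6.8/20.3 = 0.335.
Mean = α/β = 7.8/20.3 = 0.384.
Squared-error loss ⇒ the optimal estimator is the posterior mean.

0.384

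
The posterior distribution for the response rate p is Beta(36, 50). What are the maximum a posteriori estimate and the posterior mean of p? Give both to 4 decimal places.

MAP: 0.4167. Posterior mean: 0.4186.

Mode = (36−1)/(36+50−2) = 35/84 = 0.4167.
Mean = 36/(36+50) = 36/86 = 0.4186.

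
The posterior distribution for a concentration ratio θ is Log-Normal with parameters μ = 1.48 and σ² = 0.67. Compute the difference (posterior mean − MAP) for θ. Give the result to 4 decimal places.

3.8932

Mode = exp(μ − σ²) = exp(0.81) = 2.2479.
Mean = exp(μ + σ²/2) = exp(1.815) = 6.1411.
Difference = 6.1411 − 2.2479 = 3.8932.
Mean > mode: the posterior has a right tail.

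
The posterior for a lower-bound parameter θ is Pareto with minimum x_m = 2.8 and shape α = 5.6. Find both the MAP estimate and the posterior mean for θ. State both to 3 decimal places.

MAP = 2.800; posterior mean = 3.409

The Pareto density is strictly decreasing on [x_m, ∞), so the mode is x_m = 2.800.
Mean = α·x_m/(α−1) = 5.6·2.8/4.6 = 3.409.
Right-skewed posterior ⇒ mode < mean.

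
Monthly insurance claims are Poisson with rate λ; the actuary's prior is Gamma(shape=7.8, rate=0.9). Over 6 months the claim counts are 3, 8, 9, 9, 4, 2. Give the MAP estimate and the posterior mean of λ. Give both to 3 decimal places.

MAP estimate = 6.058, posterior mean = 6.203

Σ counts = 35. Posterior: Gamma(shape = 7.8+35 = 42.8, rate = 0.9+6 = 6.9).
Mode = (α−1)/β = 41.8/6.9 = 6.058.
Mean = α/β = 42.8/6.9 = 6.203.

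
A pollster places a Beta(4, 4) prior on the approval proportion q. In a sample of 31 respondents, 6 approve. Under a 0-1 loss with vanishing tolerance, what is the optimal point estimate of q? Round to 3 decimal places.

Posterior: Beta(4+6, 4+25) = Beta(10, 29).
Mode = (10−1)/(10+29−2) = 9/37 = 0.243.
Mean = 10/(10+29) = 10/39 = 0.256.
This is the posterior mode — the MAP estimate.

0.243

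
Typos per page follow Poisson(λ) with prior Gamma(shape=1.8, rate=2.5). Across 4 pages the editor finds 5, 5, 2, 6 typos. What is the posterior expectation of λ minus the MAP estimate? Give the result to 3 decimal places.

Σ counts = 18. Posterior: Gamma(shape = 1.8+18 = 19.8, rate = 2.5+4 = 6.5).
Mode = (α−1)/β = 18.8/6.5 = 2.892.
Mean = α/β = 19.8/6.5 = 3.046.
Difference = 3.046 − 2.892 = 0.154.

0.154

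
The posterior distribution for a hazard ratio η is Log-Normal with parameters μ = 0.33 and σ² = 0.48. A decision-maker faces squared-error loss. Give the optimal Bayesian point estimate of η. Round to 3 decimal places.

1.768

Mode = exp(μ − σ²) = exp(-0.15) = 0.861.
Mean = exp(μ + σ²/2) = exp(0.570) = 1.768.
Squared-error loss ⇒ the optimal estimator is the posterior mean.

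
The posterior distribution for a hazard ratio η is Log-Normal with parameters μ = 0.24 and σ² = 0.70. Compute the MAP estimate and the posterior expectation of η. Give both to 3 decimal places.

Mode = exp(μ − σ²) = exp(-0.46) = 0.631.
Mean = exp(μ + σ²/2) = exp(0.590) = 1.804.

η_MAP = 0.631, E[η|data] = 1.804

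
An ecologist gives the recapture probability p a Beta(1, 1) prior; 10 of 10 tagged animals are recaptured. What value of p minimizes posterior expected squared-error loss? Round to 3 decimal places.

Posterior: Beta(1+10, 1+0) = Beta(11, 1).
Since β = 1 ≤ 1 and α > 1, the Beta density is monotone increasing on [0,1]; the mode is at 1.
Mean = 11/(11+1) = 0.917.
Squared-error loss ⇒ the optimal estimator is the posterior mean.

0.917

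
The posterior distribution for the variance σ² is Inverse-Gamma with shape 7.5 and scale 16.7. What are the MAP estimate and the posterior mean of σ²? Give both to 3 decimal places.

Mode = β/(α+1) = 16.7/8.5 = 1.965.
Mean = β/(α−1) = 16.7/6.5 = 2.569.

σ²_MAP = 1.965, E[σ²|data] = 2.569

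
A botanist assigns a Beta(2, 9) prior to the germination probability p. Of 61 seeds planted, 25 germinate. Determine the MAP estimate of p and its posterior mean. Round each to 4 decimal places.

MAP = 0.3714, posterior mean = 0.3750

Posterior: Beta(2+25, 9+36) = Beta(27, 45).
Mode = (27−1)/(27+45−2) = 26/70 = 0.3714.
Mean = 27/(27+45) = 27/72 = 0.3750.
The posterior is right-skewed, so the mean exceeds the mode.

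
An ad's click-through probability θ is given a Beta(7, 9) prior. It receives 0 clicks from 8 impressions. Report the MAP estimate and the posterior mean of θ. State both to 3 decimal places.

MAP = 0.273; posterior mean = 0.292

Posterior: Beta(7+0, 9+8) = Beta(7, 17).
Mode = (7−1)/(7+17−2) = 6/22 = 0.273.
Mean = 7/(7+17) = 7/24 = 0.292.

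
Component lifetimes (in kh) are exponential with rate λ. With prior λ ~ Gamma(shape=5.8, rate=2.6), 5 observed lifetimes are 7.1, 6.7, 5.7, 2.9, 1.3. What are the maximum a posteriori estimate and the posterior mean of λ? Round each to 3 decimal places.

Σ times = 23.7. Posterior: Gamma(shape = 5.8+5 = 10.8, rate = 2.6+23.7 = 26.3).
Mode = (α−1)/β = 9.8/26.3 = 0.373.
Mean = α/β = 10.8/26.3 = 0.411.

maximum a posteriori estimate = 0.373, posterior mean = 0.411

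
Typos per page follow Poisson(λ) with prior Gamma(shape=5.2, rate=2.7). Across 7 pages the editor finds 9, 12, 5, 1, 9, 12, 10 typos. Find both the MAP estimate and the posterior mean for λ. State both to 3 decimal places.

Σ counts = 58. Posterior: Gamma(shape = 5.2+58 = 63.2, rate = 2.7+7 = 9.7).
Mode = (α−1)/β = 62.2/9.7 = 6.412.
Mean = α/β = 63.2/9.7 = 6.515.

λ_MAP = 6.412, E[λ|data] = 6.515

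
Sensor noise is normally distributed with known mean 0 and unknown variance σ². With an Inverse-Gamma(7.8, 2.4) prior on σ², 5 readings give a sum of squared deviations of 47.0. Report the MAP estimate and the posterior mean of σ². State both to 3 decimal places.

σ²_MAP = 2.292, E[σ²|data] = 2.785

Posterior: Inverse-Gamma(shape = 7.8+5/2 = 10.3, scale = 2.4+47.0/2 = 25.9).
Mode = β/(α+1) = 25.9/11.3 = 2.292.
Mean = β/(α−1) = 25.9/9.3 = 2.785.
The posterior is right-skewed, so the mean exceeds the mode.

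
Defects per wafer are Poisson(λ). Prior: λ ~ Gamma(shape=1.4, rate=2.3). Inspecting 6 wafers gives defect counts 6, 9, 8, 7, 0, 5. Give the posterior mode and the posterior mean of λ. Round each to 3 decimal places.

posterior mode = 4.265, posterior mean = 4.386

Σ counts = 35. Posterior: Gamma(shape = 1.4+35 = 36.4, rate = 2.3+6 = 8.3).
Mode = (α−1)/β = 35.4/8.3 = 4.265.
Mean = α/β = 36.4/8.3 = 4.386.
Mean > mode: the posterior has a right tail.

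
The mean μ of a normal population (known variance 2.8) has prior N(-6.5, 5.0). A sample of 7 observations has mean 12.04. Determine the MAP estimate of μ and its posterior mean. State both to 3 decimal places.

Posterior for μ is Normal. Precision-weighted mean: (1/5.0·-6.5 + 7/2.8·12.04) / (1/5.0 + 7/2.8) = 10.667.
A Normal posterior is symmetric, so mode = mean.

MAP = 10.667; posterior mean = 10.667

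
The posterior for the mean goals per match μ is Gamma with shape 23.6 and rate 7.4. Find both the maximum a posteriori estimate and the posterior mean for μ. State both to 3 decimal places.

Mode = (α−1)/β = 22.6/7.4 = 3.054.
Mean = α/β = 23.6/7.4 = 3.189.

μ_MAP = 3.054, E[μ|data] = 3.189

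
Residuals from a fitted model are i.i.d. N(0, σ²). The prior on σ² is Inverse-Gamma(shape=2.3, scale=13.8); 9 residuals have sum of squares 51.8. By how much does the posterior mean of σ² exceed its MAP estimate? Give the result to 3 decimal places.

1.755

Posterior: Inverse-Gamma(shape = 2.3+9/2 = 6.8, scale = 13.8+51.8/2 = 39.7).
Mode = β/(α+1) = 39.7/7.8 = 5.090.
Mean = β/(α−1) = 39.7/5.8 = 6.845.
Difference = 6.845 − 5.090 = 1.755.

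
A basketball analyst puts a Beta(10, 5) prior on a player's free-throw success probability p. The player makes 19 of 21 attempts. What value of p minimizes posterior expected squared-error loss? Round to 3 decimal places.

Posterior: Beta(10+19, 5+2) = Beta(29, 7).
Mode = (29−1)/(29+7−2) = 28/34 = 0.824.
Mean = 29/(29+7) = 29/36 = 0.806.
Squared-error loss ⇒ the optimal estimator is the posterior mean.

0.806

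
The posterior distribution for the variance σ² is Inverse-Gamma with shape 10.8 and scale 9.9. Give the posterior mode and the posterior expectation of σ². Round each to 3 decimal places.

Mode = β/(α+1) = 9.9/11.8 = 0.839.
Mean = β/(α−1) = 9.9/9.8 = 1.010.

MAP: 0.839. Posterior mean: 1.010.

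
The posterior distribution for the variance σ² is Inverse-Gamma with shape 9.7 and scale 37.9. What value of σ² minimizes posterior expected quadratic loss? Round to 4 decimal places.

4.3563

Mode = β/(α+1) = 37.9/10.7 = 3.5421.
Mean = β/(α−1) = 37.9/8.7 = 4.3563.
Quadratic loss ⇒ the optimal estimator is the posterior mean.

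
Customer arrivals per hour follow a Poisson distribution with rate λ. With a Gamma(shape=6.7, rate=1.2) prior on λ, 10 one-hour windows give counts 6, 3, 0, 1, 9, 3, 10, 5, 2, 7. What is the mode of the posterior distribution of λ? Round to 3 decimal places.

4.616

Σ counts = 46. Posterior: Gamma(shape = 6.7+46 = 52.7, rate = 1.2+10 = 11.2).
Mode = (α−1)/β = 51.7/11.2 = 4.616.
Mean = α/β = 52.7/11.2 = 4.705.
This is the posterior mode — the MAP estimate.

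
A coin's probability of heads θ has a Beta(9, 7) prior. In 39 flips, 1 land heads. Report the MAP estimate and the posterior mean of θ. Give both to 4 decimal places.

Posterior: Beta(9+1, 7+38) = Beta(10, 45).
Mode = (10−1)/(10+45−2) = 9/53 = 0.1698.
Mean = 10/(10+45) = 10/55 = 0.1818.
Mean > mode: the posterior has a right tail.

θ_MAP = 0.1698, E[θ|data] = 0.1818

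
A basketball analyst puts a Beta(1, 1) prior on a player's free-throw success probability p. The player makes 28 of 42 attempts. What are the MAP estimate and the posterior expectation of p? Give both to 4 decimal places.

Posterior: Beta(1+28, 1+14) = Beta(29, 15).
Mode = (29−1)/(29+15−2) = 28/42 = 0.6667.
With a flat prior the MAP equals the MLE, 28/42.
Mean = 29/(29+15) = 29/44 = 0.6591.

p_MAP = 0.6667, E[p|data] = 0.6591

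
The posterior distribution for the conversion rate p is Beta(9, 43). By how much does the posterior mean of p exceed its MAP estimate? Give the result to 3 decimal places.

Mode = (9−1)/(9+43−2) = 8/50 = 0.160.
Mean = 9/(9+43) = 9/52 = 0.173.
Difference = 0.173 − 0.160 = 0.013.
Right-skewed posterior ⇒ mode < mean.

0.013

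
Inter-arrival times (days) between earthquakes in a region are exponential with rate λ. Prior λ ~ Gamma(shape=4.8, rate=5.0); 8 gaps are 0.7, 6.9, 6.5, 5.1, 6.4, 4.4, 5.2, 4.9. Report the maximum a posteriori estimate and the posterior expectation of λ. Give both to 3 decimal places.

MAP: 0.262. Posterior mean: 0.284.

Σ times = 40.1. Posterior: Gamma(shape = 4.8+8 = 12.8, rate = 5.0+40.1 = 45.1).
Mode = (α−1)/β = 11.8/45.1 = 0.262.
Mean = α/β = 12.8/45.1 = 0.284.
Right-skewed posterior ⇒ mode < mean.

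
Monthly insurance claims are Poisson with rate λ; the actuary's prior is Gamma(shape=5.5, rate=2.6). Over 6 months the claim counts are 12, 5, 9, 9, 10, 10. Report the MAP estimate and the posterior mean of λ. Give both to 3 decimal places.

Σ counts = 55. Posterior: Gamma(shape = 5.5+55 = 60.5, rate = 2.6+6 = 8.6).
Mode = (α−1)/β = 59.5/8.6 = 6.919.
Mean = α/β = 60.5/8.6 = 7.035.
Mean > mode: the posterior has a right tail.

MAP = 6.919, posterior mean = 7.035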